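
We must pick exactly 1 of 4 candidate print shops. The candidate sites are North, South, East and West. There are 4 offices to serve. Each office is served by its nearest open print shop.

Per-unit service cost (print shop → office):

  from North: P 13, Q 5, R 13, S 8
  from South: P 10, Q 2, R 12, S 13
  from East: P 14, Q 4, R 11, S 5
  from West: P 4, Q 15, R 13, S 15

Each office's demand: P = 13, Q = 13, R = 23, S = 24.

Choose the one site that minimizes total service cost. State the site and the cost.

With exactly 1 open, each office uses its cheapest among the chosen.
{East}: P→East 14·13=182, Q→East 4·13=52, R→East 11·23=253, S→East 5·24=120. Service cost 607.
{North}: service cost 725
{South}: service cost 744
Among all 4 size-1 choices, {East} is lowest.

Choose East only; total service cost 607.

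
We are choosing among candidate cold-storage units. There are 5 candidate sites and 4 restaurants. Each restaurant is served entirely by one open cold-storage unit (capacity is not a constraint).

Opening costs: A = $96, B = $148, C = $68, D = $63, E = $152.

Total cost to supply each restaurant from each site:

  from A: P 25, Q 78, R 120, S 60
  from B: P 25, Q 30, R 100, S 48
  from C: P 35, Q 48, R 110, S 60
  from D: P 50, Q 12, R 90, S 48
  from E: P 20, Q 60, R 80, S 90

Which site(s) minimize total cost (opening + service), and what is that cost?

Open D only; minimum total cost 263.

For any fixed open set, each restaurant goes to its cheapest open site; total = fixed + service.
{D}: P→D 50, Q→D 12, R→D 90, S→D 48. Service 200; fixed 63; total 263.
{C, D}: P→C 35, Q→D 12, R→D 90, S→D 48. Service 185; fixed 131; total 316.
{C}: P→C 35, Q→C 48, R→C 110, S→C 60. Service 253; fixed 68; total 321.
{A, B, C, D, E}: P→E 20, Q→D 12, R→E 80, S→B 48. Service 160; fixed 527; total 687.
No other subset beats 263.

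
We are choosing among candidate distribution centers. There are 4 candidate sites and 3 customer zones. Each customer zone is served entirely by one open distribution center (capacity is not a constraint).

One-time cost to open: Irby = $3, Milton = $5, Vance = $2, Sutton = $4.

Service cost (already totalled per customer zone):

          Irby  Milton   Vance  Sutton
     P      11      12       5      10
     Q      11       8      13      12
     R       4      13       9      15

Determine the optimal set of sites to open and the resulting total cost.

Open Irby and Vance; minimum total cost 25.

For any fixed open set, each customer zone goes to its cheapest open site; total = fixed + service.
{Irby, Vance}: P→Vance 5, Q→Irby 11, R→Irby 4. Service 20; fixed 5; total 25.
{Irby, Milton, Vance}: service 17 + fixed 10 = 27
{Irby}: service 26 + fixed 3 = 29
{Irby, Milton, Vance, Sutton}: P→Vance 5, Q→Milton 8, R→Irby 4. Service 17; fixed 14; total 31.
No other subset beats 25.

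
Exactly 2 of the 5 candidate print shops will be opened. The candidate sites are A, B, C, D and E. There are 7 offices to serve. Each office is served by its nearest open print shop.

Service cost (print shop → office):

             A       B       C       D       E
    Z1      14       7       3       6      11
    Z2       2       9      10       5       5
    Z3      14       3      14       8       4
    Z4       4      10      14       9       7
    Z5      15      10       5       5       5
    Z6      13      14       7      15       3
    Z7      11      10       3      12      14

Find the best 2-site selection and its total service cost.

With exactly 2 open, each office uses its cheapest among the chosen.
{C, E}: Z1→C 3, Z2→E 5, Z3→E 4, Z4→E 7, Z5→C 5, Z6→E 3, Z7→C 3. Service cost 30.
{A, C}: service cost 38
{A, E}: service cost 40
Among all 10 size-2 choices, {C, E} is lowest.

Choose C and E; total service cost 30.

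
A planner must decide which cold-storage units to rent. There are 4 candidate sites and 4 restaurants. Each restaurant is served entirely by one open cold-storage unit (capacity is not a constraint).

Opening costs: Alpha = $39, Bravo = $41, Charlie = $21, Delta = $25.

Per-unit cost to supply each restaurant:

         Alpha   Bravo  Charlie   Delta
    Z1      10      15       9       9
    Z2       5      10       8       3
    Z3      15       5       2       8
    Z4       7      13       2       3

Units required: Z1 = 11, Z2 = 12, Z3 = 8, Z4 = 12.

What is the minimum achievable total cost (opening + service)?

Minimum total cost: 221

For any fixed open set, each restaurant goes to its cheapest open site; total = fixed + service.
{Charlie, Delta}: Z1→Charlie 9·11=99, Z2→Delta 3·12=36, Z3→Charlie 2·8=16, Z4→Charlie 2·12=24. Service 175; fixed 46; total 221.
{Charlie}: Z1→Charlie 9·11=99, Z2→Charlie 8·12=96, Z3→Charlie 2·8=16, Z4→Charlie 2·12=24. Service 235; fixed 21; total 256.
{Alpha, Charlie}: service 199 + fixed 60 = 259
{Alpha, Bravo, Charlie, Delta}: Z1→Charlie 9·11=99, Z2→Delta 3·12=36, Z3→Charlie 2·8=16, Z4→Charlie 2·12=24. Service 175; fixed 126; total 301.
No other subset beats 221.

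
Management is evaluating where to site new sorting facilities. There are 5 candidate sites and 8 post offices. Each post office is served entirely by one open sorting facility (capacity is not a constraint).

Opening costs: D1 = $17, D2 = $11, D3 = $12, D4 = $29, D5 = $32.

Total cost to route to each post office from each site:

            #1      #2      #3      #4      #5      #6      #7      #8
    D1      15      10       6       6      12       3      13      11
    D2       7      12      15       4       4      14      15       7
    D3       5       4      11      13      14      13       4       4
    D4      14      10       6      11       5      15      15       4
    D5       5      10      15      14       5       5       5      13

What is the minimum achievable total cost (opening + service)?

For any fixed open set, each post office goes to its cheapest open site; total = fixed + service.
{D2, D3}: #1→D3 5, #2→D3 4, #3→D3 11, #4→D2 4, #5→D2 4, #6→D3 13, #7→D3 4, #8→D3 4. Service 49; fixed 23; total 72.
{D1, D3}: service 44 + fixed 29 = 73
{D1, D2, D3}: service 34 + fixed 40 = 74
{D1, D2, D3, D4, D5}: service 34 + fixed 101 = 135
No other subset beats 72.

Minimum total cost: 72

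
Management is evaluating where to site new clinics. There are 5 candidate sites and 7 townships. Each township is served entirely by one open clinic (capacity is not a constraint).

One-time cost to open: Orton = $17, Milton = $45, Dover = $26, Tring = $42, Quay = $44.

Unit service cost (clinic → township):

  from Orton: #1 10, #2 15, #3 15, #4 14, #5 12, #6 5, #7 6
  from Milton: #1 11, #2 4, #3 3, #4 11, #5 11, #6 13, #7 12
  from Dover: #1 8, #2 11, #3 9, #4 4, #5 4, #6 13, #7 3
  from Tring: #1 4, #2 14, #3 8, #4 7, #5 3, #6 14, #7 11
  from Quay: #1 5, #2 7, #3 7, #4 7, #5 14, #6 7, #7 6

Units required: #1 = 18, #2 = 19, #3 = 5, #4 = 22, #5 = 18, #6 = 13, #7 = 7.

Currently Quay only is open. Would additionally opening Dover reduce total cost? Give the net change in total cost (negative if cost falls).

Current service cost with {Quay}: 797.
Adding Dover: each township re-picks its cheapest; new service cost 530, saving 267.
Extra fixed cost: 26. Net change = 26 − 267 = -241.
(Totals: 841 → 600.)

Yes — net change −241 (cost falls by 241).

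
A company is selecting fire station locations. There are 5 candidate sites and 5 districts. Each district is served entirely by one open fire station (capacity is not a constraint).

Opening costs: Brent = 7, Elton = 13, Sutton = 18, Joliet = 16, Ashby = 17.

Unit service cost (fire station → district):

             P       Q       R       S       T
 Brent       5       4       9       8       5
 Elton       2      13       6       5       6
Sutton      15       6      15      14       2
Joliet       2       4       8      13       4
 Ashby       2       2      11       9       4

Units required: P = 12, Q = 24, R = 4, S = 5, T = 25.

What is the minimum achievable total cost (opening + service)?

Minimum total cost: 219

For any fixed open set, each district goes to its cheapest open site; total = fixed + service.
{Elton, Sutton, Ashby}: P→Elton 2·12=24, Q→Ashby 2·24=48, R→Elton 6·4=24, S→Elton 5·5=25, T→Sutton 2·25=50. Service 171; fixed 48; total 219.
{Brent, Elton, Sutton, Ashby}: service 171 + fixed 55 = 226
{Elton, Sutton, Joliet, Ashby}: service 171 + fixed 64 = 235
{Brent, Elton, Sutton, Joliet, Ashby}: P→Elton 2·12=24, Q→Ashby 2·24=48, R→Elton 6·4=24, S→Elton 5·5=25, T→Sutton 2·25=50. Service 171; fixed 71; total 242.
No other subset beats 219.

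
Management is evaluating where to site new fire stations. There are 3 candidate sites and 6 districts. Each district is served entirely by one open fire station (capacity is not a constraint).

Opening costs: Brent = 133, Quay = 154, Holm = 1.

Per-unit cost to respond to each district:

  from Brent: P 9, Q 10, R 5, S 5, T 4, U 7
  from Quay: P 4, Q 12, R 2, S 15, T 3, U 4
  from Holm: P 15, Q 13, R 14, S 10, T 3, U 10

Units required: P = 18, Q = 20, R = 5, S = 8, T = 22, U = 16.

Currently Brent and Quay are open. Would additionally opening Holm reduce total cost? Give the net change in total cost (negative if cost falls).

No — net change +1 (cost rises by 1).

Current service cost with {Brent, Quay}: 452.
Adding Holm: each district re-picks its cheapest; new service cost 452, saving 0.
Extra fixed cost: 1. Net change = 1 − 0 = 1.
(Totals: 739 → 740.)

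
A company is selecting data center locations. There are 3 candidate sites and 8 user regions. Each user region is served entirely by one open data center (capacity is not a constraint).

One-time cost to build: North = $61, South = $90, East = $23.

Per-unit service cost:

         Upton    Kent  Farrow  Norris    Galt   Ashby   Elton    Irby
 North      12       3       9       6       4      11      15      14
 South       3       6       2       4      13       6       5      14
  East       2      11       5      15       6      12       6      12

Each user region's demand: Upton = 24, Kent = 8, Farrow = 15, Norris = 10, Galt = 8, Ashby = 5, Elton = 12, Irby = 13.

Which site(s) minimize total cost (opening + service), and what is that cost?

Open South and East; minimum total cost 573.

For any fixed open set, each user region goes to its cheapest open site; total = fixed + service.
{South, East}: Upton→East 2·24=48, Kent→South 6·8=48, Farrow→South 2·15=30, Norris→South 4·10=40, Galt→East 6·8=48, Ashby→South 6·5=30, Elton→South 5·12=60, Irby→East 12·13=156. Service 460; fixed 113; total 573.
{North, South, East}: Upton→East 2·24=48, Kent→North 3·8=24, Farrow→South 2·15=30, Norris→South 4·10=40, Galt→North 4·8=32, Ashby→South 6·5=30, Elton→South 5·12=60, Irby→East 12·13=156. Service 420; fixed 174; total 594.
{North, East}: service 522 + fixed 84 = 606
{East}: service 697 + fixed 23 = 720
(All 7 nonempty subsets were checked; South and East is lowest.)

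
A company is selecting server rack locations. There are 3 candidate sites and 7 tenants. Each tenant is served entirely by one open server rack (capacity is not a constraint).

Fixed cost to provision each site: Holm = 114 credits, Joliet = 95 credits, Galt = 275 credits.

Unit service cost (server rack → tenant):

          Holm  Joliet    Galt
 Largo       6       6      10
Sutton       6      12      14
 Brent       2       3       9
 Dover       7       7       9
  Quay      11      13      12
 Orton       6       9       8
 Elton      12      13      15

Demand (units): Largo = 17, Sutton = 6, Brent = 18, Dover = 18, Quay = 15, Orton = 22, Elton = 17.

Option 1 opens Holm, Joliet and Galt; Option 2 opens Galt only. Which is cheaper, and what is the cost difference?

Option 1: {Holm, Joliet, Galt}: Largo→Holm 6·17=102, Sutton→Holm 6·6=36, Brent→Holm 2·18=36, Dover→Holm 7·18=126, Quay→Holm 11·15=165, Orton→Holm 6·22=132, Elton→Holm 12·17=204. Service 801; fixed 484; total 1285.
Option 2: {Galt}: Largo→Galt 10·17=170, Sutton→Galt 14·6=84, Brent→Galt 9·18=162, Dover→Galt 9·18=162, Quay→Galt 12·15=180, Orton→Galt 8·22=176, Elton→Galt 15·17=255. Service 1189; fixed 275; total 1464.
Difference: |1285 − 1464| = 179.

Option 1 is cheaper by 179.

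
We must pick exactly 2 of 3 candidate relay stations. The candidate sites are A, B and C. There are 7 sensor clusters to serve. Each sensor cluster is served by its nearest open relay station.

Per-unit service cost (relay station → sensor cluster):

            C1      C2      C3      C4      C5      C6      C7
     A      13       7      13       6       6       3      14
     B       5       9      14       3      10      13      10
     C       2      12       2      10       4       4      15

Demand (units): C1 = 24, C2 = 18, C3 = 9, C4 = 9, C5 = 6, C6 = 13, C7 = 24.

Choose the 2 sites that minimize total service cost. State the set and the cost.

With exactly 2 open, each sensor cluster uses its cheapest among the chosen.
{B, C}: C1→C 2·24=48, C2→B 9·18=162, C3→C 2·9=18, C4→B 3·9=27, C5→C 4·6=24, C6→C 4·13=52, C7→B 10·24=240. Service cost 571.
{A, C}: service cost 645
{A, B}: service cost 705
Among all 3 size-2 choices, {B, C} is lowest.

Choose B and C; total service cost 571.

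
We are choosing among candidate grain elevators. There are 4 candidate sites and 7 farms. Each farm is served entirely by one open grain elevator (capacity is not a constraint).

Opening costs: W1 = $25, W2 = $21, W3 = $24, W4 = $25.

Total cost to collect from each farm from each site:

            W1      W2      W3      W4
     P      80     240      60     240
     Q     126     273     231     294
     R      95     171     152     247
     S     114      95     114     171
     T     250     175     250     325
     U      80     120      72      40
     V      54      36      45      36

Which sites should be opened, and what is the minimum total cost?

For any fixed open set, each farm goes to its cheapest open site; total = fixed + service.
{W1, W2, W4}: P→W1 80, Q→W1 126, R→W1 95, S→W2 95, T→W2 175, U→W4 40, V→W2 36. Service 647; fixed 71; total 718.
{W1, W2, W3, W4}: service 627 + fixed 95 = 722
{W1, W2, W3}: P→W3 60, Q→W1 126, R→W1 95, S→W2 95, T→W2 175, U→W3 72, V→W2 36. Service 659; fixed 70; total 729.
{W2}: service 1110 + fixed 21 = 1131
(All 15 nonempty subsets were checked; W1, W2 and W4 is lowest.)

Open W1, W2 and W4; minimum total cost 718.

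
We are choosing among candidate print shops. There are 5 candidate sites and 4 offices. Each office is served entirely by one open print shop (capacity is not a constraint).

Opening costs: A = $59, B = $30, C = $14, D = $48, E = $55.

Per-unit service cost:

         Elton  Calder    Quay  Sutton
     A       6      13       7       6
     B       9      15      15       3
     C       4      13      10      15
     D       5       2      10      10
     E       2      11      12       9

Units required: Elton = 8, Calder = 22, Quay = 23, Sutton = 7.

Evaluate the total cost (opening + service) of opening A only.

Total cost: 596

Each office is assigned to its cheapest site among the open ones.
{A}: Elton→A 6·8=48, Calder→A 13·22=286, Quay→A 7·23=161, Sutton→A 6·7=42. Service 537; fixed 59; total 596.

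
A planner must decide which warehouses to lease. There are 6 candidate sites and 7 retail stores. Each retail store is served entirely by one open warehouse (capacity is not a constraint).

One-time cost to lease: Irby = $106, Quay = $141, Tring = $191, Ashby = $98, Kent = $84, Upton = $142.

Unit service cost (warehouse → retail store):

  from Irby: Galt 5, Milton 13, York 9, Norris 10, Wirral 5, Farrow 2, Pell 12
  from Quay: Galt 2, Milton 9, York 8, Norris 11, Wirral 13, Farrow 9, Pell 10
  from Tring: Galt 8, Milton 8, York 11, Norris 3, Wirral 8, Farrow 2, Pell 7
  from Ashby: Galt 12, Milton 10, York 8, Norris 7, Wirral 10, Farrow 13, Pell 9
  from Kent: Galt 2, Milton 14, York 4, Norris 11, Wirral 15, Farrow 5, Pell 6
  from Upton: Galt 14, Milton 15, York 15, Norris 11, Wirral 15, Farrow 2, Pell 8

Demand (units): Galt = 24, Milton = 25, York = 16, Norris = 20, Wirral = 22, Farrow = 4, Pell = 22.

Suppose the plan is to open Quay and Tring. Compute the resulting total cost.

Total cost: 1106

Each retail store is assigned to its cheapest site among the open ones.
{Quay, Tring}: Galt→Quay 2·24=48, Milton→Tring 8·25=200, York→Quay 8·16=128, Norris→Tring 3·20=60, Wirral→Tring 8·22=176, Farrow→Tring 2·4=8, Pell→Tring 7·22=154. Service 774; fixed 332; total 1106.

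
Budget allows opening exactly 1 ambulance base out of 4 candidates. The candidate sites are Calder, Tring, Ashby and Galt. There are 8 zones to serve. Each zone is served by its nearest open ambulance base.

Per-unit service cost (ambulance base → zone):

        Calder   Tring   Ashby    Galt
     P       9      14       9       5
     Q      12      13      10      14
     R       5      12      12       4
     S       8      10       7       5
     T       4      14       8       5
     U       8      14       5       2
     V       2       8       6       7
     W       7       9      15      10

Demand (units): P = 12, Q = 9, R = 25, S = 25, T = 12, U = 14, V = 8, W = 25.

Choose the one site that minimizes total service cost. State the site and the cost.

Choose Galt only; total service cost 805.

With exactly 1 open, each zone uses its cheapest among the chosen.
{Galt}: P→Galt 5·12=60, Q→Galt 14·9=126, R→Galt 4·25=100, S→Galt 5·25=125, T→Galt 5·12=60, U→Galt 2·14=28, V→Galt 7·8=56, W→Galt 10·25=250. Service cost 805.
{Calder}: service cost 892
{Ashby}: service cost 1262
Among all 4 size-1 choices, {Galt} is lowest.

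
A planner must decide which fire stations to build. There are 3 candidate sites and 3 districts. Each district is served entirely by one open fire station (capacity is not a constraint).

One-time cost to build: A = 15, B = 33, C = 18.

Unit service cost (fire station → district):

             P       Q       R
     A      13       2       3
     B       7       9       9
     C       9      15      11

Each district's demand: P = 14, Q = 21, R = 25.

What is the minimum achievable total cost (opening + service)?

Minimum total cost: 263

For any fixed open set, each district goes to its cheapest open site; total = fixed + service.
{A, B}: P→B 7·14=98, Q→A 2·21=42, R→A 3·25=75. Service 215; fixed 48; total 263.
{A, C}: service 243 + fixed 33 = 276
{A, B, C}: P→B 7·14=98, Q→A 2·21=42, R→A 3·25=75. Service 215; fixed 66; total 281.
{A}: P→A 13·14=182, Q→A 2·21=42, R→A 3·25=75. Service 299; fixed 15; total 314.
No other subset beats 263.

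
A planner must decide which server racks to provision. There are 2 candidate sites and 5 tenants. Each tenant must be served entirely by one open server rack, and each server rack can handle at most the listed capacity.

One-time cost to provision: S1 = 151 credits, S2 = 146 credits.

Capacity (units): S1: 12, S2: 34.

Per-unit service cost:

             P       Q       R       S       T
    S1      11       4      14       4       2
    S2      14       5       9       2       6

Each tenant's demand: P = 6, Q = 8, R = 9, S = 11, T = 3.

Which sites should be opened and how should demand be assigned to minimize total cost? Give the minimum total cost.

Minimum total cost: 512

Open {S1, S2}: P→S1 11·6=66, Q→S2 5·8=40, R→S2 9·9=81, S→S2 2·11=22, T→S1 2·3=6.
Loads: S1 carries 9/12, S2 carries 28/34. Service 215; fixed 297; total 512.
Next best feasible plan costs 522.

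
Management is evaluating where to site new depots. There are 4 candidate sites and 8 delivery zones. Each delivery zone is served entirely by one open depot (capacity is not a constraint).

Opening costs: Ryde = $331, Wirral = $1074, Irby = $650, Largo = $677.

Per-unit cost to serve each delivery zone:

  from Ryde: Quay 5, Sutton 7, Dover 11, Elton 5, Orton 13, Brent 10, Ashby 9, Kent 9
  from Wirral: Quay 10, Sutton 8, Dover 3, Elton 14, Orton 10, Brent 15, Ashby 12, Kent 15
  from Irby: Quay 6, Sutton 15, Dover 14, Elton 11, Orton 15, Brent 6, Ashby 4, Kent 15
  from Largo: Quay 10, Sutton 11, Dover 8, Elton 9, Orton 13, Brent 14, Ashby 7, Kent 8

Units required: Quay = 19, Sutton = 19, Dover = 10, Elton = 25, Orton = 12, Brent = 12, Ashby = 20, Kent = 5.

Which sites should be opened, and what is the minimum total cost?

Open Ryde only; minimum total cost 1295.

For any fixed open set, each delivery zone goes to its cheapest open site; total = fixed + service.
{Ryde}: Quay→Ryde 5·19=95, Sutton→Ryde 7·19=133, Dover→Ryde 11·10=110, Elton→Ryde 5·25=125, Orton→Ryde 13·12=156, Brent→Ryde 10·12=120, Ashby→Ryde 9·20=180, Kent→Ryde 9·5=45. Service 964; fixed 331; total 1295.
{Ryde, Irby}: Quay→Ryde 5·19=95, Sutton→Ryde 7·19=133, Dover→Ryde 11·10=110, Elton→Ryde 5·25=125, Orton→Ryde 13·12=156, Brent→Irby 6·12=72, Ashby→Irby 4·20=80, Kent→Ryde 9·5=45. Service 816; fixed 981; total 1797.
{Irby}: service 1221 + fixed 650 = 1871
{Ryde, Wirral, Irby, Largo}: service 695 + fixed 2732 = 3427
(All 15 nonempty subsets were checked; Ryde only is lowest.)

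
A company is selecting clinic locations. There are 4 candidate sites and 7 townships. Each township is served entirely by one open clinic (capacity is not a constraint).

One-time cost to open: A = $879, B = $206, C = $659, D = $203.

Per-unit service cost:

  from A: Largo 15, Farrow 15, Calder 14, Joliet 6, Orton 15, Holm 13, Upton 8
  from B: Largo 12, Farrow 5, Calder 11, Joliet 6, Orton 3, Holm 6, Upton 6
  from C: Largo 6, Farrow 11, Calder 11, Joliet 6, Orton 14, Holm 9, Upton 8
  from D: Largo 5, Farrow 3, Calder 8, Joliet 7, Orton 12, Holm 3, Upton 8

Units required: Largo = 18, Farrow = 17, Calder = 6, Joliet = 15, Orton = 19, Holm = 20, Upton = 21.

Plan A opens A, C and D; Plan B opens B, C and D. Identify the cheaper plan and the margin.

Plan B is cheaper by 886.

Plan A: {A, C, D}: Largo→D 5·18=90, Farrow→D 3·17=51, Calder→D 8·6=48, Joliet→A 6·15=90, Orton→D 12·19=228, Holm→D 3·20=60, Upton→A 8·21=168. Service 735; fixed 1741; total 2476.
Plan B: {B, C, D}: Largo→D 5·18=90, Farrow→D 3·17=51, Calder→D 8·6=48, Joliet→B 6·15=90, Orton→B 3·19=57, Holm→D 3·20=60, Upton→B 6·21=126. Service 522; fixed 1068; total 1590.
Difference: |2476 − 1590| = 886.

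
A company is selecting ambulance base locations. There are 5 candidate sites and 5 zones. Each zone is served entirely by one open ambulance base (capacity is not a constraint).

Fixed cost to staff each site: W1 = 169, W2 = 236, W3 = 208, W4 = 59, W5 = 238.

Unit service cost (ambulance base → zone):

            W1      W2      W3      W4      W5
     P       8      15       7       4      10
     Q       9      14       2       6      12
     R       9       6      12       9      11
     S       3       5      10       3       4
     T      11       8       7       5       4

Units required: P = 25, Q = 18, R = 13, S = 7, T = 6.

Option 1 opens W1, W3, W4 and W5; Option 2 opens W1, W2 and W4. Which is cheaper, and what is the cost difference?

Option 2 is cheaper by 171.

Option 1: {W1, W3, W4, W5}: P→W4 4·25=100, Q→W3 2·18=36, R→W1 9·13=117, S→W1 3·7=21, T→W5 4·6=24. Service 298; fixed 674; total 972.
Option 2: {W1, W2, W4}: P→W4 4·25=100, Q→W4 6·18=108, R→W2 6·13=78, S→W1 3·7=21, T→W4 5·6=30. Service 337; fixed 464; total 801.
Difference: |972 − 801| = 171.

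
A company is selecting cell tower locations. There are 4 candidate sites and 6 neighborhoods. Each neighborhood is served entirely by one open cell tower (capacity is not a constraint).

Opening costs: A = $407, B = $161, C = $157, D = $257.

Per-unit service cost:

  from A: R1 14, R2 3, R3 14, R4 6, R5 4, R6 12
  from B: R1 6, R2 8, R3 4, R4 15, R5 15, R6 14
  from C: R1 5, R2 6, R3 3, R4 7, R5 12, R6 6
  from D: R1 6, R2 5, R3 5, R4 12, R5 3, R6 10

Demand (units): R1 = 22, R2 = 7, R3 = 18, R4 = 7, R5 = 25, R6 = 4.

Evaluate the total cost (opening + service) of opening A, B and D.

Total cost: 1207

Each neighborhood is assigned to its cheapest site among the open ones.
{A, B, D}: R1→B 6·22=132, R2→A 3·7=21, R3→B 4·18=72, R4→A 6·7=42, R5→D 3·25=75, R6→D 10·4=40. Service 382; fixed 825; total 1207.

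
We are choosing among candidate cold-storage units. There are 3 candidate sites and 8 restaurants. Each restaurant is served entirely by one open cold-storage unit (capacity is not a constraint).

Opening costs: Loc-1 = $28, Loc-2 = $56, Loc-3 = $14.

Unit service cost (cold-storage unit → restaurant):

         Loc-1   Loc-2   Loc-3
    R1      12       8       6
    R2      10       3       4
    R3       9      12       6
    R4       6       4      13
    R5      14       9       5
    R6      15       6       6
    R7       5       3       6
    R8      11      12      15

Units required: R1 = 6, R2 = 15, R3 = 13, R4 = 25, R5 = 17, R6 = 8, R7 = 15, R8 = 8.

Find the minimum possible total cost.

For any fixed open set, each restaurant goes to its cheapest open site; total = fixed + service.
{Loc-2, Loc-3}: R1→Loc-3 6·6=36, R2→Loc-2 3·15=45, R3→Loc-3 6·13=78, R4→Loc-2 4·25=100, R5→Loc-3 5·17=85, R6→Loc-2 6·8=48, R7→Loc-2 3·15=45, R8→Loc-2 12·8=96. Service 533; fixed 70; total 603.
{Loc-1, Loc-2, Loc-3}: service 525 + fixed 98 = 623
{Loc-1, Loc-3}: R1→Loc-3 6·6=36, R2→Loc-3 4·15=60, R3→Loc-3 6·13=78, R4→Loc-1 6·25=150, R5→Loc-3 5·17=85, R6→Loc-3 6·8=48, R7→Loc-1 5·15=75, R8→Loc-1 11·8=88. Service 620; fixed 42; total 662.
{Loc-3}: service 842 + fixed 14 = 856
No other subset beats 603.

Minimum total cost: 603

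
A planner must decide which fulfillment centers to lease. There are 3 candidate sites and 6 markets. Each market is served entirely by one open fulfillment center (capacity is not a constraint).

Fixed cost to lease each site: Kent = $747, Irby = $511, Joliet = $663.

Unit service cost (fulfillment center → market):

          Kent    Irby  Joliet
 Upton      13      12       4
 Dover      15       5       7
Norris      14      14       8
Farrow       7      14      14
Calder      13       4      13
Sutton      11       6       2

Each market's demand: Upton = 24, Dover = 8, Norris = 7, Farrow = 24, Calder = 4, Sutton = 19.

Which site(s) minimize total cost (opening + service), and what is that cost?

For any fixed open set, each market goes to its cheapest open site; total = fixed + service.
{Joliet}: Upton→Joliet 4·24=96, Dover→Joliet 7·8=56, Norris→Joliet 8·7=56, Farrow→Joliet 14·24=336, Calder→Joliet 13·4=52, Sutton→Joliet 2·19=38. Service 634; fixed 663; total 1297.
{Irby}: service 892 + fixed 511 = 1403
{Kent}: Upton→Kent 13·24=312, Dover→Kent 15·8=120, Norris→Kent 14·7=98, Farrow→Kent 7·24=168, Calder→Kent 13·4=52, Sutton→Kent 11·19=209. Service 959; fixed 747; total 1706.
{Kent, Irby, Joliet}: service 414 + fixed 1921 = 2335
(All 7 nonempty subsets were checked; Joliet only is lowest.)

Open Joliet only; minimum total cost 1297.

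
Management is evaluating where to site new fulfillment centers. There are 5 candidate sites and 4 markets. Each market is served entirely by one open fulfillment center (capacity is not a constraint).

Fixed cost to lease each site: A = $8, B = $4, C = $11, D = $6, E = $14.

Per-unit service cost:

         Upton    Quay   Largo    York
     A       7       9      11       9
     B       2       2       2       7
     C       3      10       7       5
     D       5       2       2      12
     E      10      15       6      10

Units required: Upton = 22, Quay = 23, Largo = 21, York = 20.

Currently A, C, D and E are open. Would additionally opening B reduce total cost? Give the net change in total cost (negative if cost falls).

Yes — net change −18 (cost falls by 18).

Current service cost with {A, C, D, E}: 254.
Adding B: each market re-picks its cheapest; new service cost 232, saving 22.
Extra fixed cost: 4. Net change = 4 − 22 = -18.
(Totals: 293 → 275.)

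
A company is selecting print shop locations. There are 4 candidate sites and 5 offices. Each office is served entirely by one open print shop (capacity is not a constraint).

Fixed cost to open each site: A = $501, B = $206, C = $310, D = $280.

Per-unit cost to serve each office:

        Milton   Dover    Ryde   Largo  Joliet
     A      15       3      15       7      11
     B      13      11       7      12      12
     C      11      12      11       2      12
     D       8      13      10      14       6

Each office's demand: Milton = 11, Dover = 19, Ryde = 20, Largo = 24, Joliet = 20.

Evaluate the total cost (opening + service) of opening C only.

Total cost: 1167

Each office is assigned to its cheapest site among the open ones.
{C}: Milton→C 11·11=121, Dover→C 12·19=228, Ryde→C 11·20=220, Largo→C 2·24=48, Joliet→C 12·20=240. Service 857; fixed 310; total 1167.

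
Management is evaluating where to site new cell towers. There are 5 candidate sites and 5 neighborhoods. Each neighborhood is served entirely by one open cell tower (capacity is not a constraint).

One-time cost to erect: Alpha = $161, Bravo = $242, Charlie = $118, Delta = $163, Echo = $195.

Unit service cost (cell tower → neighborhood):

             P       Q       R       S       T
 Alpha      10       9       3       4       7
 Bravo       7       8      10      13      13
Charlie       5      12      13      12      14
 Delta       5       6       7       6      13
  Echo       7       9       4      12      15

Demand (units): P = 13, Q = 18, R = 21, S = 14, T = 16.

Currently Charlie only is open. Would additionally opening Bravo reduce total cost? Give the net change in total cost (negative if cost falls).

No — net change +91 (cost rises by 91).

Current service cost with {Charlie}: 946.
Adding Bravo: each neighborhood re-picks its cheapest; new service cost 795, saving 151.
Extra fixed cost: 242. Net change = 242 − 151 = 91.
(Totals: 1064 → 1155.)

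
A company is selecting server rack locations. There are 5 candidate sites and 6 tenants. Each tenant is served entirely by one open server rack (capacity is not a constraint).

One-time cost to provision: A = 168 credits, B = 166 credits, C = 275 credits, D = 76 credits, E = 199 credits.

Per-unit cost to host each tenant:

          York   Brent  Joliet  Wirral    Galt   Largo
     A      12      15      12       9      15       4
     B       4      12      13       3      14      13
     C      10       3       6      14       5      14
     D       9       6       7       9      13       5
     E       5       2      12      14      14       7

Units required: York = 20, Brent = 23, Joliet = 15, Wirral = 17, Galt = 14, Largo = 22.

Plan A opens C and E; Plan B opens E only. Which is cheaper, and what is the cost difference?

Plan A: {C, E}: York→E 5·20=100, Brent→E 2·23=46, Joliet→C 6·15=90, Wirral→C 14·17=238, Galt→C 5·14=70, Largo→E 7·22=154. Service 698; fixed 474; total 1172.
Plan B: {E}: York→E 5·20=100, Brent→E 2·23=46, Joliet→E 12·15=180, Wirral→E 14·17=238, Galt→E 14·14=196, Largo→E 7·22=154. Service 914; fixed 199; total 1113.
Difference: |1172 − 1113| = 59.

Plan B is cheaper by 59.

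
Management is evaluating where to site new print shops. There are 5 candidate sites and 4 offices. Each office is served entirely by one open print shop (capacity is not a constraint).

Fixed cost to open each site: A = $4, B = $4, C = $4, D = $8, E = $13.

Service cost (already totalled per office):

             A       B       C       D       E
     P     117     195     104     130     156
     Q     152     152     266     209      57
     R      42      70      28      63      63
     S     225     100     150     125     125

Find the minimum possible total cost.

Minimum total cost: 310

For any fixed open set, each office goes to its cheapest open site; total = fixed + service.
{B, C, E}: P→C 104, Q→E 57, R→C 28, S→B 100. Service 289; fixed 21; total 310.
{A, B, C, E}: service 289 + fixed 25 = 314
{B, C, D, E}: service 289 + fixed 29 = 318
{A, B, C, D, E}: P→C 104, Q→E 57, R→C 28, S→B 100. Service 289; fixed 33; total 322.
No other subset beats 310.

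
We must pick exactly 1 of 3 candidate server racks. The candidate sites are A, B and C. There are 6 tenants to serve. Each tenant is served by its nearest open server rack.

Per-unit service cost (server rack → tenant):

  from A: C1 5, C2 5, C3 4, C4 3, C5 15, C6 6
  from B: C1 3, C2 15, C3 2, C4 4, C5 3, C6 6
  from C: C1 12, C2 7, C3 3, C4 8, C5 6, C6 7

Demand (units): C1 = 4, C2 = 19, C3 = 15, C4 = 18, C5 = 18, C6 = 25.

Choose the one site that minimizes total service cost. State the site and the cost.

With exactly 1 open, each tenant uses its cheapest among the chosen.
{B}: C1→B 3·4=12, C2→B 15·19=285, C3→B 2·15=30, C4→B 4·18=72, C5→B 3·18=54, C6→B 6·25=150. Service cost 603.
{A}: service cost 649
{C}: service cost 653
Among all 3 size-1 choices, {B} is lowest.

Choose B only; total service cost 603.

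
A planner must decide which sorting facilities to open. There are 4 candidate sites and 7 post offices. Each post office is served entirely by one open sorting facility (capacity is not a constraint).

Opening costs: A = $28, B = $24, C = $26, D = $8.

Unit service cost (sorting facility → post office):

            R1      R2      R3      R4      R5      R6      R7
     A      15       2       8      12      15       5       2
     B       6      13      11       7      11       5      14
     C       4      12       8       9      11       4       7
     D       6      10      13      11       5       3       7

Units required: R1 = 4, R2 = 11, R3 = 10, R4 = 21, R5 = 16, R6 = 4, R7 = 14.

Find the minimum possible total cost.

Minimum total cost: 453

For any fixed open set, each post office goes to its cheapest open site; total = fixed + service.
{A, B, D}: R1→B 6·4=24, R2→A 2·11=22, R3→A 8·10=80, R4→B 7·21=147, R5→D 5·16=80, R6→D 3·4=12, R7→A 2·14=28. Service 393; fixed 60; total 453.
{A, B, C, D}: R1→C 4·4=16, R2→A 2·11=22, R3→A 8·10=80, R4→B 7·21=147, R5→D 5·16=80, R6→D 3·4=12, R7→A 2·14=28. Service 385; fixed 86; total 471.
{A, C, D}: service 427 + fixed 62 = 489
{D}: R1→D 6·4=24, R2→D 10·11=110, R3→D 13·10=130, R4→D 11·21=231, R5→D 5·16=80, R6→D 3·4=12, R7→D 7·14=98. Service 685; fixed 8; total 693.
(All 15 nonempty subsets were checked; A, B and D is lowest.)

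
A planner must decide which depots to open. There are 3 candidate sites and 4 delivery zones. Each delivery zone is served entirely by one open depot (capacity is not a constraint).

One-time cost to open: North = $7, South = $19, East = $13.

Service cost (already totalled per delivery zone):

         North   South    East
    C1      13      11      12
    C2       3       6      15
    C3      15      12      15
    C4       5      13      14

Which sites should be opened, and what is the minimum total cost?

For any fixed open set, each delivery zone goes to its cheapest open site; total = fixed + service.
{North}: C1→North 13, C2→North 3, C3→North 15, C4→North 5. Service 36; fixed 7; total 43.
{North, East}: service 35 + fixed 20 = 55
{North, South}: C1→South 11, C2→North 3, C3→South 12, C4→North 5. Service 31; fixed 26; total 57.
{North, South, East}: C1→South 11, C2→North 3, C3→South 12, C4→North 5. Service 31; fixed 39; total 70.
No other subset beats 43.

Open North only; minimum total cost 43.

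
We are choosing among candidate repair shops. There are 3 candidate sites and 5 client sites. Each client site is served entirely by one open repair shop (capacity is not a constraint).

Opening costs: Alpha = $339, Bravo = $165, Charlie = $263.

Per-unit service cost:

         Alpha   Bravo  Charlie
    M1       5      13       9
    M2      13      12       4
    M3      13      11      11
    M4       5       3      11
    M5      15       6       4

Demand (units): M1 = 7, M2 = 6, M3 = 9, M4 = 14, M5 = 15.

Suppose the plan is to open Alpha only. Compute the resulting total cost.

Each client site is assigned to its cheapest site among the open ones.
{Alpha}: M1→Alpha 5·7=35, M2→Alpha 13·6=78, M3→Alpha 13·9=117, M4→Alpha 5·14=70, M5→Alpha 15·15=225. Service 525; fixed 339; total 864.

Total cost: 864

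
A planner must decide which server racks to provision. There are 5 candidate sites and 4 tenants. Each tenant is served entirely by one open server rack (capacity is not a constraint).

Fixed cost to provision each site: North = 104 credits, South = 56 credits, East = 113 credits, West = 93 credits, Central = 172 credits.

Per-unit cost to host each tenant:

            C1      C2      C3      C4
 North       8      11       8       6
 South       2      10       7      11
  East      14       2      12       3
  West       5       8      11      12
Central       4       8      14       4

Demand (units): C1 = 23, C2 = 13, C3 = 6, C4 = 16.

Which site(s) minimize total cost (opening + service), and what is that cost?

Open South and East; minimum total cost 331.

For any fixed open set, each tenant goes to its cheapest open site; total = fixed + service.
{South, East}: C1→South 2·23=46, C2→East 2·13=26, C3→South 7·6=42, C4→East 3·16=48. Service 162; fixed 169; total 331.
{South, East, West}: service 162 + fixed 262 = 424
{North, South, East}: C1→South 2·23=46, C2→East 2·13=26, C3→South 7·6=42, C4→East 3·16=48. Service 162; fixed 273; total 435.
{North, South, East, West, Central}: C1→South 2·23=46, C2→East 2·13=26, C3→South 7·6=42, C4→East 3·16=48. Service 162; fixed 538; total 700.
No other subset beats 331.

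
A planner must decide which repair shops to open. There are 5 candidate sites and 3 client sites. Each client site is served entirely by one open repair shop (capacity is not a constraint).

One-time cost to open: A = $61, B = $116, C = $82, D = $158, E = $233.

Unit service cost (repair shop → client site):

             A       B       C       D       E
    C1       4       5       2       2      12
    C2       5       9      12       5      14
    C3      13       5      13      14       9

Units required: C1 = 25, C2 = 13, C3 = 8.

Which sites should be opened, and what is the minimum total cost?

For any fixed open set, each client site goes to its cheapest open site; total = fixed + service.
{A}: C1→A 4·25=100, C2→A 5·13=65, C3→A 13·8=104. Service 269; fixed 61; total 330.
{A, C}: C1→C 2·25=50, C2→A 5·13=65, C3→A 13·8=104. Service 219; fixed 143; total 362.
{A, B}: service 205 + fixed 177 = 382
{A, B, C, D, E}: service 155 + fixed 650 = 805
No other subset beats 330.

Open A only; minimum total cost 330.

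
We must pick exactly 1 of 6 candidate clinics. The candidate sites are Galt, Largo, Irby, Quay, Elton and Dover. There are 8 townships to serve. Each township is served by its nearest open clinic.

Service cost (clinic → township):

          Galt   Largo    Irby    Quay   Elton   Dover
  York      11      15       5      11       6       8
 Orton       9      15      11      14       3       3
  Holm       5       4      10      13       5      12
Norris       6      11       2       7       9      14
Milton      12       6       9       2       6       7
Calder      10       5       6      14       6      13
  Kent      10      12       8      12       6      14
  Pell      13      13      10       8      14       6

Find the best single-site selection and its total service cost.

With exactly 1 open, each township uses its cheapest among the chosen.
{Elton}: York→Elton 6, Orton→Elton 3, Holm→Elton 5, Norris→Elton 9, Milton→Elton 6, Calder→Elton 6, Kent→Elton 6, Pell→Elton 14. Service cost 55.
{Irby}: service cost 61
{Galt}: service cost 76
Among all 6 size-1 choices, {Elton} is lowest.

Choose Elton only; total service cost 55.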